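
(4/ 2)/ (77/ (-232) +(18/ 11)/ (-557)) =-2842928/ 475955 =-5.97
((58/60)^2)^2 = 707281/810000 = 0.87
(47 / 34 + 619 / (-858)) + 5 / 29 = 176245 / 211497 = 0.83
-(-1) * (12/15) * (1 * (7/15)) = 28/75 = 0.37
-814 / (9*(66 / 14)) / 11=-518 / 297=-1.74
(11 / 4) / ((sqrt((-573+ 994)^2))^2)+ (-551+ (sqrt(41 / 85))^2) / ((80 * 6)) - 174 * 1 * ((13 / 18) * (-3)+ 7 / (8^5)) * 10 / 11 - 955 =-613.45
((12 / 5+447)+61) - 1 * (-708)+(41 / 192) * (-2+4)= 585037 / 480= 1218.83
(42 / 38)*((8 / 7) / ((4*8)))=3 / 76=0.04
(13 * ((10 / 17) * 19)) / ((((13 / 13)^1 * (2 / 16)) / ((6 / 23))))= 118560 / 391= 303.22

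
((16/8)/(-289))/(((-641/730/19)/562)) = 15589880/185249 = 84.16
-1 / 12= -0.08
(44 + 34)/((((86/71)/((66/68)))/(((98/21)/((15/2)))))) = 142142/3655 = 38.89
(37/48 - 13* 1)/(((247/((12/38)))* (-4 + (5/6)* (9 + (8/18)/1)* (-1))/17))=0.02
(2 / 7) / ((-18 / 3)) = -1 / 21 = -0.05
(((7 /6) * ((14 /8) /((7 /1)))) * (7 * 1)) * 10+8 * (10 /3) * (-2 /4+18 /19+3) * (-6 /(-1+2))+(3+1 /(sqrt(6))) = -120421 /228+sqrt(6) /6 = -527.75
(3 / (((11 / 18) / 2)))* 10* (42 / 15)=3024 / 11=274.91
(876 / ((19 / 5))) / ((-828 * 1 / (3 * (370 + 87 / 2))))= -301855 / 874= -345.37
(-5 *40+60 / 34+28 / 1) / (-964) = 1447 / 8194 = 0.18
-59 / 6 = -9.83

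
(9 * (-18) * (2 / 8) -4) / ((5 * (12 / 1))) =-89 / 120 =-0.74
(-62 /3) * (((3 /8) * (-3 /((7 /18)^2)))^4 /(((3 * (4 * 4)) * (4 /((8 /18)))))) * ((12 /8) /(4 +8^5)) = -108090316431 /16121519647744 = -0.01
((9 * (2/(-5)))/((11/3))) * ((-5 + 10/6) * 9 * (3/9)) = 9.82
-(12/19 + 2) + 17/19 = -33/19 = -1.74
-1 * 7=-7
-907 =-907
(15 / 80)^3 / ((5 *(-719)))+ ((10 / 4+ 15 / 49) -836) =-601175113003 / 721530880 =-833.19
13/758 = 0.02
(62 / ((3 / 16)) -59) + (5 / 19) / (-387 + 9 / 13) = 25921825 / 95418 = 271.67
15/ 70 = 3/ 14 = 0.21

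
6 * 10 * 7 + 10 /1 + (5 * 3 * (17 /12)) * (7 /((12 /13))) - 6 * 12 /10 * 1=140147 /240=583.95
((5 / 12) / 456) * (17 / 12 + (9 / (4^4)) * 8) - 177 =-177.00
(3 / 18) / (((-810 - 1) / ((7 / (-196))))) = 1 / 136248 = 0.00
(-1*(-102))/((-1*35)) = -102/35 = -2.91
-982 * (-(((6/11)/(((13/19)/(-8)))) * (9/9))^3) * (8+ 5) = -744896618496/224939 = -3311549.44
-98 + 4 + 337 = 243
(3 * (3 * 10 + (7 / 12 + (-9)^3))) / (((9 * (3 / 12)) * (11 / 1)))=-8381 / 99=-84.66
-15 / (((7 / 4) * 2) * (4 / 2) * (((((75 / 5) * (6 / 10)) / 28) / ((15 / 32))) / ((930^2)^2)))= -2337662531250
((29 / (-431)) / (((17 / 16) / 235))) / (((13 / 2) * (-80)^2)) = -0.00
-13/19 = -0.68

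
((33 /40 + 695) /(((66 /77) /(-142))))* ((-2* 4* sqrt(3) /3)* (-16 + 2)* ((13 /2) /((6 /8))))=-64601804.75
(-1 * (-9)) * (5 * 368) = 16560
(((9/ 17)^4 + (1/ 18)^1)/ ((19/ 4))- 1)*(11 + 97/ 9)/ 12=-1.76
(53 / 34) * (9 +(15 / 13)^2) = 46269 / 2873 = 16.10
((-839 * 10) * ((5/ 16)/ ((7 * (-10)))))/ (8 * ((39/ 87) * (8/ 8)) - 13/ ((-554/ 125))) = 33698435/ 5865496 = 5.75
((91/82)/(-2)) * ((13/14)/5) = -169/1640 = -0.10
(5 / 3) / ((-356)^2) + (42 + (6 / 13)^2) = 2712404717 / 64255152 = 42.21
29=29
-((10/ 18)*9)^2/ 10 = -5/ 2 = -2.50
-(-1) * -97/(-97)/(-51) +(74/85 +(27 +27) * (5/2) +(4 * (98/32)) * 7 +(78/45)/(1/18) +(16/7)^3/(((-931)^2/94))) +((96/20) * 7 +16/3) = 88467365699567/303245003460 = 291.74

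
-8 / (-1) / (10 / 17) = 68 / 5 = 13.60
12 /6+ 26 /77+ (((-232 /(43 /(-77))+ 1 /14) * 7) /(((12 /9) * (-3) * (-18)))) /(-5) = -13687903 /2383920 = -5.74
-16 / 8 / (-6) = 1 / 3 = 0.33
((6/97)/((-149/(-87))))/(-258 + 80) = -261/1286317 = -0.00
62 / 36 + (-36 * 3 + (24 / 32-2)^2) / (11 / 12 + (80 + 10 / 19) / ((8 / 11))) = 54193 / 70488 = 0.77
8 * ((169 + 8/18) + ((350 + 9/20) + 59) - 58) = 187522/45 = 4167.16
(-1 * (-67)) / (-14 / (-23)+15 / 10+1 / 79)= 243478 / 7709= 31.58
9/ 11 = 0.82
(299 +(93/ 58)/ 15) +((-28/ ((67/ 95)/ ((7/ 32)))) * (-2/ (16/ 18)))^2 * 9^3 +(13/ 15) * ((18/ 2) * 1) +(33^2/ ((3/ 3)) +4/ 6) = 559389962681867/ 1999580160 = 279753.71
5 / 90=1 / 18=0.06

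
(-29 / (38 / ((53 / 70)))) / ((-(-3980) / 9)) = -0.00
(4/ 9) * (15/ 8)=5/ 6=0.83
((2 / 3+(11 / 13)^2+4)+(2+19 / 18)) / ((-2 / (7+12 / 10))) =-1052429 / 30420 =-34.60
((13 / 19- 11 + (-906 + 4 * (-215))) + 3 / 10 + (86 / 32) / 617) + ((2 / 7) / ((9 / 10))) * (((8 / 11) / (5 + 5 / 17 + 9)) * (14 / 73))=-2925082234723043 / 1646998032240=-1776.01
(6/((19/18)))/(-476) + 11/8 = 24655/18088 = 1.36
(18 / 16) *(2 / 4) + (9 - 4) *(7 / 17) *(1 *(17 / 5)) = 121 / 16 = 7.56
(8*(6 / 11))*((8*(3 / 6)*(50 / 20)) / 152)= 60 / 209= 0.29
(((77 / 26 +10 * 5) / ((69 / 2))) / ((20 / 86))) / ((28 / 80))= 39474 / 2093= 18.86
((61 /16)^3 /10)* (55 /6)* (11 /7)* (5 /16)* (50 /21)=3433087625 /57802752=59.39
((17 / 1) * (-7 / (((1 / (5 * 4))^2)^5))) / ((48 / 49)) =-3731840000000000 / 3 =-1243946666666666.67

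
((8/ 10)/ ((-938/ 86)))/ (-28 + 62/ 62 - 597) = 43/ 365820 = 0.00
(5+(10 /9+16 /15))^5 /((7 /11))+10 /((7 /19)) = 38707831820023 /1291696875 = 29966.65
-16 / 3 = -5.33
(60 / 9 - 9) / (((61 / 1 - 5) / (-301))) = 301 / 24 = 12.54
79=79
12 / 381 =4 / 127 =0.03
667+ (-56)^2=3803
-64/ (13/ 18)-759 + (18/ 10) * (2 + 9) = -53808/ 65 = -827.82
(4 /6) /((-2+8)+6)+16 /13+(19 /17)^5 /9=491755531 /332246538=1.48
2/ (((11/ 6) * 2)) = 6/ 11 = 0.55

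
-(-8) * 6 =48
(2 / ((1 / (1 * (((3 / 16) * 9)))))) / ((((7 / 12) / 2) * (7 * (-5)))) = -81 / 245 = -0.33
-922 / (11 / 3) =-2766 / 11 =-251.45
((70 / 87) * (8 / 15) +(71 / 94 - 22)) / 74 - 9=-16850333 / 1815516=-9.28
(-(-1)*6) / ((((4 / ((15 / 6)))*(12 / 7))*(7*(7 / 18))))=45 / 56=0.80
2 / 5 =0.40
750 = 750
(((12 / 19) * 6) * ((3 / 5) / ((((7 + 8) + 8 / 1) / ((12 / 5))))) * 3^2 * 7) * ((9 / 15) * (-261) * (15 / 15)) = -127860768 / 54625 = -2340.70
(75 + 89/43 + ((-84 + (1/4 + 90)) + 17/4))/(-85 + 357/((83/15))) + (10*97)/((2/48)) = 200171231/8600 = 23275.72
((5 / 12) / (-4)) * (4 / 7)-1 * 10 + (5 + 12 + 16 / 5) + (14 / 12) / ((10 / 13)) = 408 / 35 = 11.66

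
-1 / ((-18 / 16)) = 8 / 9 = 0.89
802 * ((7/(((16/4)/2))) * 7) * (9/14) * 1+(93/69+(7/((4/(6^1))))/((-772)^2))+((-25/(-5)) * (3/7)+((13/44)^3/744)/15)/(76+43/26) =72706167956064172813289/5755314244070603520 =12632.88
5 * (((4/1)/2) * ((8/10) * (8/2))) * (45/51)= 480/17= 28.24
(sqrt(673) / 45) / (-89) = -sqrt(673) / 4005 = -0.01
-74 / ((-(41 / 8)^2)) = 2.82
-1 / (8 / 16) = -2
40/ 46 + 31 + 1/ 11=8086/ 253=31.96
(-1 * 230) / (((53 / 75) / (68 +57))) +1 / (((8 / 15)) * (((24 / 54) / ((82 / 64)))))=-2207706645 / 54272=-40678.56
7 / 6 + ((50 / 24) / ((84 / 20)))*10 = 386 / 63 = 6.13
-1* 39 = -39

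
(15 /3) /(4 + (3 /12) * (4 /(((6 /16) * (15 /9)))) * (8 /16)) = 25 /24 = 1.04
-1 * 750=-750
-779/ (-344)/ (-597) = -779/ 205368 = -0.00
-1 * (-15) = 15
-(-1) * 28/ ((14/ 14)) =28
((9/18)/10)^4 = 1/160000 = 0.00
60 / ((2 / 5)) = 150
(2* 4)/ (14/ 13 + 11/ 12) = 1248/ 311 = 4.01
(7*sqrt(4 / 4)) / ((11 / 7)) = 49 / 11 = 4.45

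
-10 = -10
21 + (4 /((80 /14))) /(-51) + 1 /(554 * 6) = 5929547 /282540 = 20.99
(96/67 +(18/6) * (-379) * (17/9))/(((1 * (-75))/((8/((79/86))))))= 296798384/1190925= 249.22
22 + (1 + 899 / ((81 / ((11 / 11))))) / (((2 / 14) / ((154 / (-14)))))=-73678 / 81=-909.60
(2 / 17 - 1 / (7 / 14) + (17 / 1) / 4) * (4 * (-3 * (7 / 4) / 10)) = -3381 / 680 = -4.97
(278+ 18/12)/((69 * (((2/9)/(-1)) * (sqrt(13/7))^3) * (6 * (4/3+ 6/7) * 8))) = -6321 * sqrt(91)/880256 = -0.07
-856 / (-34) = 428 / 17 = 25.18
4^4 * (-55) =-14080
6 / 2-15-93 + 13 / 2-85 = -183.50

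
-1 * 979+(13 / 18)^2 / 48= -15225239 / 15552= -978.99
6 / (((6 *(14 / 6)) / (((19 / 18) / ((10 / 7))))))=19 / 60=0.32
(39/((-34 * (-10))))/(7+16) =39/7820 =0.00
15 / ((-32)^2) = 15 / 1024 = 0.01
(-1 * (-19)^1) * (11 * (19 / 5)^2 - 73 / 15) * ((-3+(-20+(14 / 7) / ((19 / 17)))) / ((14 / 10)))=-44322.32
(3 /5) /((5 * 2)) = 3 /50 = 0.06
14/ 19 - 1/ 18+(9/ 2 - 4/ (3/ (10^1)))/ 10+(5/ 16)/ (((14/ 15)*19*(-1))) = -42071/ 191520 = -0.22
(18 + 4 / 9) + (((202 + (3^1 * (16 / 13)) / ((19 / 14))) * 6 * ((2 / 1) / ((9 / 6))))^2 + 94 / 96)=23564748643069 / 8785296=2682294.22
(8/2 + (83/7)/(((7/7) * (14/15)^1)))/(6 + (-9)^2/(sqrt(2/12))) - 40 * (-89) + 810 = 14733 * sqrt(6)/428260 + 2807242663/642390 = 4370.08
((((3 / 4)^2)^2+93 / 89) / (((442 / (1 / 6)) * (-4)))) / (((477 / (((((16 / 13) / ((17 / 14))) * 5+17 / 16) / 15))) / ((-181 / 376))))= 765385831 / 14460259876208640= 0.00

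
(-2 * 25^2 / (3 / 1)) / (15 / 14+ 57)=-17500 / 2439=-7.18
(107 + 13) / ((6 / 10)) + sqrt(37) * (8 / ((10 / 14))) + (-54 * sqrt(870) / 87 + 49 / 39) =-18 * sqrt(870) / 29 + 56 * sqrt(37) / 5 + 7849 / 39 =251.08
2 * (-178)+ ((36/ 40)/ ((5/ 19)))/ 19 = -17791/ 50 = -355.82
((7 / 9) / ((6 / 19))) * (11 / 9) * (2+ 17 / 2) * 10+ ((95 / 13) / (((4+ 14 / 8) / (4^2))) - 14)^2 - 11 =4999597855 / 14482962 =345.21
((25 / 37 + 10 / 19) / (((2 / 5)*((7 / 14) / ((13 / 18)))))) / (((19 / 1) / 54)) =164775 / 13357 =12.34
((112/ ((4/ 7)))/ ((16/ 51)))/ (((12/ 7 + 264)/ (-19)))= -110789/ 2480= -44.67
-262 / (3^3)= -262 / 27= -9.70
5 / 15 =1 / 3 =0.33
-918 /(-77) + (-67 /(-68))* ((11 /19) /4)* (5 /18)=85679777 /7162848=11.96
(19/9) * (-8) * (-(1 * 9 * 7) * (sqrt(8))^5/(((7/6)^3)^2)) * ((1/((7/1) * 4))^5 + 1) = 15256372545216 * sqrt(2)/282475249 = 76381.10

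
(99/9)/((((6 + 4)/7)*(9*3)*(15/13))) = 1001/4050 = 0.25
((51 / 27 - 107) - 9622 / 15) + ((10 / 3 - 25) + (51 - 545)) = -1262.24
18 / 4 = 9 / 2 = 4.50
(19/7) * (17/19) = 17/7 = 2.43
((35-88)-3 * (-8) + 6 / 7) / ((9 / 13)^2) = -33293 / 567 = -58.72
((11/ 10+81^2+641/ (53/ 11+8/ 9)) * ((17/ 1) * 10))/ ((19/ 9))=1153939923/ 2147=537466.20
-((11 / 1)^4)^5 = -672749994932560009201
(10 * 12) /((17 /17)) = 120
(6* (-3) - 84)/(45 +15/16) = -544/245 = -2.22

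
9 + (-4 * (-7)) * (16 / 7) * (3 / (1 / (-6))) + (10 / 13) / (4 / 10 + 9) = -698323 / 611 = -1142.92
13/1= 13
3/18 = 1/6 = 0.17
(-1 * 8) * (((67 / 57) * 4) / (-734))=1072 / 20919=0.05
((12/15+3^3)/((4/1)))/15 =139/300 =0.46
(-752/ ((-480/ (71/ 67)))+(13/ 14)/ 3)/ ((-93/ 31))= -4619/ 7035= -0.66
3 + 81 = 84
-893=-893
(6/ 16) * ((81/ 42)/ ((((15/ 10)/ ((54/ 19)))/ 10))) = 3645/ 266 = 13.70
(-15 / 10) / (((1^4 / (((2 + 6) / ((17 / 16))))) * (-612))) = 16 / 867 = 0.02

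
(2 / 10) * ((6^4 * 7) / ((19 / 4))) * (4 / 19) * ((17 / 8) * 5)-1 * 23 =300145 / 361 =831.43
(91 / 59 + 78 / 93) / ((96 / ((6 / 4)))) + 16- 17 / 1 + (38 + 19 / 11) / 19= 1452577 / 1287616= 1.13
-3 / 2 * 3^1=-9 / 2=-4.50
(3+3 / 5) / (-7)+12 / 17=114 / 595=0.19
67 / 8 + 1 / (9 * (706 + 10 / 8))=1705919 / 203688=8.38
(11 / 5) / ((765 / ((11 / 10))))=121 / 38250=0.00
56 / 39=1.44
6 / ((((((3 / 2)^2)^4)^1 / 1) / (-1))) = -512 / 2187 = -0.23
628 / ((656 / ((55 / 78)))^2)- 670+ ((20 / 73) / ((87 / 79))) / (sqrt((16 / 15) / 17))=-438542032595 / 654541056+ 395 * sqrt(255) / 6351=-669.01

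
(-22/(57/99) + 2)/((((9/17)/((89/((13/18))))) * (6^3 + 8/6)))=-38.78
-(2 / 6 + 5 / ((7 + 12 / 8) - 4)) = -13 / 9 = -1.44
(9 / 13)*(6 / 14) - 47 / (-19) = 4790 / 1729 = 2.77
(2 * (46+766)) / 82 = 812 / 41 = 19.80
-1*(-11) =11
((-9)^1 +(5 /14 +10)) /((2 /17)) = 323 /28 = 11.54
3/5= 0.60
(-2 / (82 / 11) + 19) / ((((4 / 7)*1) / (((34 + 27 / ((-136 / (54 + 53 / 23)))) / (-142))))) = -5996508 / 1138201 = -5.27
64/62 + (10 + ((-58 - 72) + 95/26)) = -92943/806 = -115.31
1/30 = 0.03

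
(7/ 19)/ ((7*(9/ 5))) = 5/ 171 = 0.03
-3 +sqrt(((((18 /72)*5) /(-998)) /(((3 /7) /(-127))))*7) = -3 +7*sqrt(1901190) /5988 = -1.39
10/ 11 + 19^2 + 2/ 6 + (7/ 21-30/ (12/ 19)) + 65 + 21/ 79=1983101/ 5214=380.34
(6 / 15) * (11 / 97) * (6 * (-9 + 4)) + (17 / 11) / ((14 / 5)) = -12083 / 14938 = -0.81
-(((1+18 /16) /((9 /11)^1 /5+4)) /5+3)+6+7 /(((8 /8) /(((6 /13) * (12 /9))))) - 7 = 4897 /23816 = 0.21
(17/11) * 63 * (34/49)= 5202/77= 67.56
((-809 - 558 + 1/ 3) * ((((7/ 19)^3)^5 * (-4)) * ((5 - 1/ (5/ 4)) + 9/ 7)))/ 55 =28474517490492416/ 166992397328622781289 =0.00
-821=-821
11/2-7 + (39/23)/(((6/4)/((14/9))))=107/414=0.26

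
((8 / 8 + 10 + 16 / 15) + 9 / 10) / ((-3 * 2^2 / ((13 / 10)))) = -5057 / 3600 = -1.40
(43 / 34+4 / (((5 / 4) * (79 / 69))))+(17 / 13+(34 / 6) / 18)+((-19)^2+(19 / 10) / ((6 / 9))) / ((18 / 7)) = 2775173027 / 18855720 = 147.18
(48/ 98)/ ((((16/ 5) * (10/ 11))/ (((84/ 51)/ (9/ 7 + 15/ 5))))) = 11/ 170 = 0.06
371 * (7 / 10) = 2597 / 10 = 259.70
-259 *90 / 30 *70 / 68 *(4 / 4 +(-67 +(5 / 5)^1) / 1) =1767675 / 34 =51990.44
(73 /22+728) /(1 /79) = 1271031 /22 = 57774.14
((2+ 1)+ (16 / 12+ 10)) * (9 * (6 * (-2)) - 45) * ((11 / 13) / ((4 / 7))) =-168861 / 52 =-3247.33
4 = 4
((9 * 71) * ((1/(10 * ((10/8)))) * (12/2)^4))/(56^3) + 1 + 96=13360159/137200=97.38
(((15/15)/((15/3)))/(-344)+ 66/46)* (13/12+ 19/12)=56737/14835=3.82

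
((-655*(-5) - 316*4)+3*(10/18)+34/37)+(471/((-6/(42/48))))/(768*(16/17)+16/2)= 44427740459/22065024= 2013.49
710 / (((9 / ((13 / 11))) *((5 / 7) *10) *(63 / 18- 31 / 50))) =32305 / 7128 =4.53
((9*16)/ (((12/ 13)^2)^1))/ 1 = 169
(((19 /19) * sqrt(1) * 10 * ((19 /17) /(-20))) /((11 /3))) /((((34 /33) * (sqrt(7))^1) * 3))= -57 * sqrt(7) /8092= -0.02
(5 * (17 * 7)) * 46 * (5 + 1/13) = 1806420/13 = 138955.38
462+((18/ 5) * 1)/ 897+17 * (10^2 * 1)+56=3315916/ 1495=2218.00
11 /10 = 1.10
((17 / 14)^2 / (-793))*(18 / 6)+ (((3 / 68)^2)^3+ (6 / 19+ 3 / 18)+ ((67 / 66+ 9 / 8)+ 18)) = 16553701605230862385 / 802913998415040512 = 20.62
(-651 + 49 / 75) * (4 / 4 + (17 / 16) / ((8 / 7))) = -1505959 / 1200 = -1254.97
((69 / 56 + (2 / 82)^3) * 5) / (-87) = -23778025 / 335783112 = -0.07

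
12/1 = 12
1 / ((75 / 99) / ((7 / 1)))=231 / 25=9.24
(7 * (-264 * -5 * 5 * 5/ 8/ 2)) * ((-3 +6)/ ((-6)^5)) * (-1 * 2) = 9625/ 864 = 11.14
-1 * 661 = -661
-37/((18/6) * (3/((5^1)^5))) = -115625/9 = -12847.22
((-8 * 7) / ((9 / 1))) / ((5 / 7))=-392 / 45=-8.71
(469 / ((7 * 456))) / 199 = 67 / 90744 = 0.00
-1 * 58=-58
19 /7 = 2.71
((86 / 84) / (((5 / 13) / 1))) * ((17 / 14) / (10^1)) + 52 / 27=595127 / 264600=2.25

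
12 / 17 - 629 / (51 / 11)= -6883 / 51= -134.96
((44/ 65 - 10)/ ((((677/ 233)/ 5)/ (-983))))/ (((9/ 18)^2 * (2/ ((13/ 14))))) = 138797634/ 4739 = 29288.38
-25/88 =-0.28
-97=-97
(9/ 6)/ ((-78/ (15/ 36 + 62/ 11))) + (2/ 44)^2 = -8633/ 75504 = -0.11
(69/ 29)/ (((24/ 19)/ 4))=437/ 58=7.53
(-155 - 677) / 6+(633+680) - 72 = 3307 / 3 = 1102.33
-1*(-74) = 74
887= 887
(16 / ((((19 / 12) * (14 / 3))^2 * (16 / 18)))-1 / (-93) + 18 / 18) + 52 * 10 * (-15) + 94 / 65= -833756067532 / 106930005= -7797.21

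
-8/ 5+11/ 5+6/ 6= 8/ 5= 1.60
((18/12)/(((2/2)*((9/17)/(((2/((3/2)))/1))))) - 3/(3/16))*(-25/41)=2750/369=7.45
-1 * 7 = -7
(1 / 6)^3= 1 / 216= 0.00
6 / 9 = 2 / 3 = 0.67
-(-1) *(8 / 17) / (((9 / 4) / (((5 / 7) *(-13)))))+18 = 17198 / 1071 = 16.06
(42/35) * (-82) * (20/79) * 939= -1847952/79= -23391.80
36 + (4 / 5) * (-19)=104 / 5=20.80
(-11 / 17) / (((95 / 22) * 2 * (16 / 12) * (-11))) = 33 / 6460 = 0.01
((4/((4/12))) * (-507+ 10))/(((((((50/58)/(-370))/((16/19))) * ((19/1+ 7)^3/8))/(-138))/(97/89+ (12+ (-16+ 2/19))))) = 134035409684736/352937065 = 379771.42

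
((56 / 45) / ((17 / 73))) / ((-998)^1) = -2044 / 381735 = -0.01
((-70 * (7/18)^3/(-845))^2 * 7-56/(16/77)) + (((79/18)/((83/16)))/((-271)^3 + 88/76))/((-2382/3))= -269.50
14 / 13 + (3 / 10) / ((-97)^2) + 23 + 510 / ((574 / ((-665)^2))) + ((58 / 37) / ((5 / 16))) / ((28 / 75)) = 392955.20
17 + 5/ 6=107/ 6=17.83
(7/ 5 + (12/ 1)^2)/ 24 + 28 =4087/ 120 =34.06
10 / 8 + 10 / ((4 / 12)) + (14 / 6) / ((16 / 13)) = 33.15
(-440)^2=193600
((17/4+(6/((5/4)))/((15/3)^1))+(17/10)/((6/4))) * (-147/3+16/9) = -32351/108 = -299.55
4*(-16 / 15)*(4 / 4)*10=-128 / 3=-42.67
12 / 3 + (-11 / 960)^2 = 3686521 / 921600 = 4.00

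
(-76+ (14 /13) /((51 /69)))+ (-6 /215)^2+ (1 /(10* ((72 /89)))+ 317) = 356852866769 /1471064400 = 242.58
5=5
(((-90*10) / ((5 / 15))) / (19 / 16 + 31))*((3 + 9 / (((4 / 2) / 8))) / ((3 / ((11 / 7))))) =-1235520 / 721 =-1713.62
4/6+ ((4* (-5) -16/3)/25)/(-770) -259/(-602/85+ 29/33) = 21313173613/502453875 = 42.42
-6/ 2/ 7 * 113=-339/ 7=-48.43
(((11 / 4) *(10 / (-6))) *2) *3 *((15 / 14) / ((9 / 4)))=-275 / 21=-13.10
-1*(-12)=12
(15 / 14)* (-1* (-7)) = 15 / 2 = 7.50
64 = 64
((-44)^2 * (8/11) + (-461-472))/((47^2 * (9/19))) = 0.45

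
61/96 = 0.64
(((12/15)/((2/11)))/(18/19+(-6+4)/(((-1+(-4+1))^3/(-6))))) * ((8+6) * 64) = 77824/15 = 5188.27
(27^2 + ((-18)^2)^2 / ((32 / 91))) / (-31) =-598509 / 62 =-9653.37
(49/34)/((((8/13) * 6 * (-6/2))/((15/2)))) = -3185/3264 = -0.98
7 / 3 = 2.33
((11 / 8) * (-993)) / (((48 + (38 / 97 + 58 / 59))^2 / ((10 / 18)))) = -596263431445 / 1916326444416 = -0.31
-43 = -43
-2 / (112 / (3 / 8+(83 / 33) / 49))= -5515 / 724416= -0.01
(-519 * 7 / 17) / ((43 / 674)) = -2448642 / 731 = -3349.72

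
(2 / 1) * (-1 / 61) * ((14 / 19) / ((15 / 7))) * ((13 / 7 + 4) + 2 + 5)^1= -168 / 1159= -0.14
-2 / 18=-1 / 9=-0.11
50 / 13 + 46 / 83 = 4748 / 1079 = 4.40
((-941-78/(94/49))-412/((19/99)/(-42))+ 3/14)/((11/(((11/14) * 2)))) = 1114947139/87514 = 12740.21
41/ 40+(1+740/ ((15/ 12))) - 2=23681/ 40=592.02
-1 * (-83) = 83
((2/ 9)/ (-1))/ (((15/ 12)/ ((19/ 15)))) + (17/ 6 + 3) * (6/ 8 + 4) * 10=276.86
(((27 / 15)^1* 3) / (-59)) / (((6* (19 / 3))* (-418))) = 27 / 4685780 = 0.00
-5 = -5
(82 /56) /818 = 41 /22904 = 0.00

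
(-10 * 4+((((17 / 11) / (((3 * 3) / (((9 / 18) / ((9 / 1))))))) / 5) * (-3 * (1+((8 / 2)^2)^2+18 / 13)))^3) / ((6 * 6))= -2488485411471727 / 2072057989716000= -1.20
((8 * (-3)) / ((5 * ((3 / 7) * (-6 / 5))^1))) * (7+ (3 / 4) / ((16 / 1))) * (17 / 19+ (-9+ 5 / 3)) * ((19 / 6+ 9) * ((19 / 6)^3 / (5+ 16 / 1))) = -4361869501 / 559872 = -7790.83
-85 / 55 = -17 / 11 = -1.55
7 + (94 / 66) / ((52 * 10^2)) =1201247 / 171600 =7.00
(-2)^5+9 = -23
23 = 23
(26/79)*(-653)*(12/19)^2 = -2444832/28519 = -85.73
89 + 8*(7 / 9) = 857 / 9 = 95.22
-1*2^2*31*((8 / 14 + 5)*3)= -14508 / 7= -2072.57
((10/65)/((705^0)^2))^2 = 4/169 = 0.02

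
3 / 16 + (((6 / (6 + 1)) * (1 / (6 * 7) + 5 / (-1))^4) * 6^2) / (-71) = -15253498415 / 57278256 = -266.31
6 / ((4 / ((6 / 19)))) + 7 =142 / 19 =7.47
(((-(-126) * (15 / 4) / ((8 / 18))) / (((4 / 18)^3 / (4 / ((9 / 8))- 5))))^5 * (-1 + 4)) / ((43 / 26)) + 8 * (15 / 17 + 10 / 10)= -38196799417489489697795654063651122579 / 392452636672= -97328431123303205390970800.00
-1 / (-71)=1 / 71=0.01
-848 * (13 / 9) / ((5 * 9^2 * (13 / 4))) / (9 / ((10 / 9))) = -6784 / 59049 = -0.11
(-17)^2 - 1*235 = 54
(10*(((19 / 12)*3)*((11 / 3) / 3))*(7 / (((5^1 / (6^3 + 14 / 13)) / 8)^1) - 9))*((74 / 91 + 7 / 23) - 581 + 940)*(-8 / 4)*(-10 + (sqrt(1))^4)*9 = 223221839238882 / 27209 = 8203970717.00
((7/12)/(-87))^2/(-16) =-49/17438976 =-0.00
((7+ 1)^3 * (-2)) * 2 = -2048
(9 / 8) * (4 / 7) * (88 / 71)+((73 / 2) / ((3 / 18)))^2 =23837013 / 497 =47961.80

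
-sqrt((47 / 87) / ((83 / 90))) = -sqrt(3393870) / 2407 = -0.77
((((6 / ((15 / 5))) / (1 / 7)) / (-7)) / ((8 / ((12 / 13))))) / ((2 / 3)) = -9 / 26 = -0.35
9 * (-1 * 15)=-135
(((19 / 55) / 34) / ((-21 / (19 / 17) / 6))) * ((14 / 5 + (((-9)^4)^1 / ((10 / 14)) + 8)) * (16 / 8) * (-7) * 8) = 265586256 / 79475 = 3341.76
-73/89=-0.82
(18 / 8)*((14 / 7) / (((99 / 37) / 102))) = 1887 / 11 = 171.55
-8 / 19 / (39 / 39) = -8 / 19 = -0.42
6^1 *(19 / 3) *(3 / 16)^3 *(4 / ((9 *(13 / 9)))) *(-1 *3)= -1539 / 6656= -0.23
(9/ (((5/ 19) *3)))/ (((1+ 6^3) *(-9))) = -0.01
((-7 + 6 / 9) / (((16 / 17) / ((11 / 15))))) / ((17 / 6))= -209 / 120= -1.74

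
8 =8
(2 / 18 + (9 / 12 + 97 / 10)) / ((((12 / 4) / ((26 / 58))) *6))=24713 / 93960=0.26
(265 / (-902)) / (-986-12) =265 / 900196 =0.00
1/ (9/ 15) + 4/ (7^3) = 1.68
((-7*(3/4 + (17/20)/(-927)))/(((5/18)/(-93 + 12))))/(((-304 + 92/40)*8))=-0.63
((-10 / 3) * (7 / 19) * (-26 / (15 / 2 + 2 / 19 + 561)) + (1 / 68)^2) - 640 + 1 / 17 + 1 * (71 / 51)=-11257463099 / 17631312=-638.49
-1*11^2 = -121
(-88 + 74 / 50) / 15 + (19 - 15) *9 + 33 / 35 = 27278 / 875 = 31.17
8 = 8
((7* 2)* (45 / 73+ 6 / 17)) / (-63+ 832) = 16842 / 954329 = 0.02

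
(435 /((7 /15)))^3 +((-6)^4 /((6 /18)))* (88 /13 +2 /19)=68620334847507 /84721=809956620.53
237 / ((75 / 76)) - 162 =1954 / 25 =78.16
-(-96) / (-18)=-16 / 3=-5.33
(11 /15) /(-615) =-11 /9225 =-0.00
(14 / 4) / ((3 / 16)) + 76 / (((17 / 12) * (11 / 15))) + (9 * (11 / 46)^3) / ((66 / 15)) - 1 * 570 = -52219266731 / 109210992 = -478.15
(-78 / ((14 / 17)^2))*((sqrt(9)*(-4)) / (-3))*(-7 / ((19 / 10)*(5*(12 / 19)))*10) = 37570 / 7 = 5367.14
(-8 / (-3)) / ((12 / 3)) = 2 / 3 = 0.67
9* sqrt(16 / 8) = 9* sqrt(2) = 12.73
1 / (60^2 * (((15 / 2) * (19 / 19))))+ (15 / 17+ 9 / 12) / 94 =46928 / 2696625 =0.02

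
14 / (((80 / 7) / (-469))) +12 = -22501 / 40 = -562.52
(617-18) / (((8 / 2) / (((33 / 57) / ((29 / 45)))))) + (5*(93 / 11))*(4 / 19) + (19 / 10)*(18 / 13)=230171199 / 1575860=146.06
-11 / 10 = -1.10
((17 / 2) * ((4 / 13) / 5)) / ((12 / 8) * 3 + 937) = 68 / 122395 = 0.00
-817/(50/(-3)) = 2451/50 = 49.02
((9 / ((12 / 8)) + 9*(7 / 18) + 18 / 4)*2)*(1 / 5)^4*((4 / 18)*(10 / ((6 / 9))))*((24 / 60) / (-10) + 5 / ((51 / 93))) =72016 / 53125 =1.36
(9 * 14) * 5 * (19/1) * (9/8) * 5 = 269325/4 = 67331.25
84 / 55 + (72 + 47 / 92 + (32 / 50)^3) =1174873277 / 15812500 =74.30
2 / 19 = 0.11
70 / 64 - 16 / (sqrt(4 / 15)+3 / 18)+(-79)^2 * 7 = 60130177 / 1376 - 384 * sqrt(15) / 43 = 43664.67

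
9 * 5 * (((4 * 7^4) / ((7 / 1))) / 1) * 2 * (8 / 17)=987840 / 17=58108.24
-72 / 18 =-4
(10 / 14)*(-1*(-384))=1920 / 7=274.29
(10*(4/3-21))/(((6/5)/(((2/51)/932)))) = -0.01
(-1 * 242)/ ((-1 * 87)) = 242/ 87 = 2.78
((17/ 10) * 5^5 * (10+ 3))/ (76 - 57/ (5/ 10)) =-138125/ 76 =-1817.43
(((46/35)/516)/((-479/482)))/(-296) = 5543/640154760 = 0.00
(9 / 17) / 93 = 3 / 527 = 0.01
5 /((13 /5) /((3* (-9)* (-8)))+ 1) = 5400 /1093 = 4.94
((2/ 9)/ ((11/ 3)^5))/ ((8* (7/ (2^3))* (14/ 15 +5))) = 810/ 100334773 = 0.00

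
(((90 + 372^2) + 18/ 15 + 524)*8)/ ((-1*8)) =-694996/ 5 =-138999.20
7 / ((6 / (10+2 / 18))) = 11.80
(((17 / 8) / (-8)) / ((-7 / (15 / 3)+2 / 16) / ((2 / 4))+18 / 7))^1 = -595 / 48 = -12.40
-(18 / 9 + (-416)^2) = -173058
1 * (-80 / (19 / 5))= -21.05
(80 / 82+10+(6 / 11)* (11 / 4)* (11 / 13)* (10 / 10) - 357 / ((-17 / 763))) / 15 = 5697857 / 5330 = 1069.02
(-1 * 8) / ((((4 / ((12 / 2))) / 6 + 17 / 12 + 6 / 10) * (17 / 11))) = -15840 / 6511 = -2.43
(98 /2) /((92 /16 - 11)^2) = 16 /9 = 1.78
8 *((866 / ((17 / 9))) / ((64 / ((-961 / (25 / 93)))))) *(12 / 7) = -1044859743 / 2975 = -351213.36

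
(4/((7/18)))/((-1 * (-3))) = 24/7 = 3.43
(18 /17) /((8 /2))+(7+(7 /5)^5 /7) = 8.03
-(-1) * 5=5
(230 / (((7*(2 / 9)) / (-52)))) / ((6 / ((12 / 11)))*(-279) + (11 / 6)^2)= 1937520 / 385847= 5.02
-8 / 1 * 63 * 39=-19656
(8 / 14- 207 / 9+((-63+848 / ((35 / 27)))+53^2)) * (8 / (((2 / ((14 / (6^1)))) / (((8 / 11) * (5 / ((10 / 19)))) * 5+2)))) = 63366456 / 55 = 1152117.38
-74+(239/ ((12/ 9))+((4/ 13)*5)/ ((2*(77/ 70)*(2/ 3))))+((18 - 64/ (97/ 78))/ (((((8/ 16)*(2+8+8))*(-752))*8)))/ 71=944700666179/ 8887205184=106.30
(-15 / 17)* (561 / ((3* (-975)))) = 11 / 65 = 0.17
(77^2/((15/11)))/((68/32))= 521752/255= 2046.09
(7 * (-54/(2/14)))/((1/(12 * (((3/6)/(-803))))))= 15876/803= 19.77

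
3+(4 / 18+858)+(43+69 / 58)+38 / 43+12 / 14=142533653 / 157122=907.15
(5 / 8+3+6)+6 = 125 / 8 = 15.62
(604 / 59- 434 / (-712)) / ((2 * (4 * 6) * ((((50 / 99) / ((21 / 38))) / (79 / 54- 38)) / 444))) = -1280633109679 / 319260800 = -4011.24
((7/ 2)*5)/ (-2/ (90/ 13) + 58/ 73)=114975/ 3322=34.61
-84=-84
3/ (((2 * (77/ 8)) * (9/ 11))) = 0.19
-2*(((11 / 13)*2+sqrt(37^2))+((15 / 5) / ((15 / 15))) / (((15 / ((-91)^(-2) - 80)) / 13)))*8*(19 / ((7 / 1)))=7352.78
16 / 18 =8 / 9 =0.89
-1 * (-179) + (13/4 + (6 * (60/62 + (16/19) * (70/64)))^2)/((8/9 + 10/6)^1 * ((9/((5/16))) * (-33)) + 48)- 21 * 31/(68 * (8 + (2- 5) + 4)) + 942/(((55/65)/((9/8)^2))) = 1633970886097515/1029683730944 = 1586.87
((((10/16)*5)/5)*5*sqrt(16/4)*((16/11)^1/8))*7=175/22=7.95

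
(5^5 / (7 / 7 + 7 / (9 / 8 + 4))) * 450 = 57656250 / 97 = 594394.33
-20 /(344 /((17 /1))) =-0.99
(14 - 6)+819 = 827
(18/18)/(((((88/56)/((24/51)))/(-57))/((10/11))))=-31920/2057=-15.52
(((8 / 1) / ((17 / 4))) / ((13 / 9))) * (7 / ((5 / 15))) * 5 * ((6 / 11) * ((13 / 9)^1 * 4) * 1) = 80640 / 187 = 431.23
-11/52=-0.21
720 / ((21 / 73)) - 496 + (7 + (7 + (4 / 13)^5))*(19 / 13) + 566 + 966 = 120261196306 / 33787663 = 3559.32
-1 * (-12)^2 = -144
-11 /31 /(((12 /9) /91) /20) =-15015 /31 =-484.35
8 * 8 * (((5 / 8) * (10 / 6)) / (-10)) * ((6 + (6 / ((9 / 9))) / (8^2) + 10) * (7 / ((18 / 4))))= -18025 / 108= -166.90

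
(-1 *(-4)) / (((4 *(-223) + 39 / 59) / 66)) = -15576 / 52589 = -0.30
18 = 18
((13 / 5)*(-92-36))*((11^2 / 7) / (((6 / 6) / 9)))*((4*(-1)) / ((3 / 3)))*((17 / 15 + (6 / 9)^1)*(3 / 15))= 65235456 / 875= 74554.81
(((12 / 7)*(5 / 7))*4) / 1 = 240 / 49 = 4.90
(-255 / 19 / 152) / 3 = -85 / 2888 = -0.03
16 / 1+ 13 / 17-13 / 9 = 2344 / 153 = 15.32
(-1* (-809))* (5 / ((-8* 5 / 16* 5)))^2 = 3236 / 25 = 129.44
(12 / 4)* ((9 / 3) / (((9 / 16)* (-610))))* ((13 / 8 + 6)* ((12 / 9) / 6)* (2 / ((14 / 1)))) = -2 / 315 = -0.01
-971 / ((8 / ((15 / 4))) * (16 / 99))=-1441935 / 512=-2816.28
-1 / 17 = -0.06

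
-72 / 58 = -36 / 29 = -1.24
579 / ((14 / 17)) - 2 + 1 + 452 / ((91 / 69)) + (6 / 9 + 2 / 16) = 1045.59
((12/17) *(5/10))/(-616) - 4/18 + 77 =3618049/47124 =76.78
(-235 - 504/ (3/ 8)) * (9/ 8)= -14211/ 8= -1776.38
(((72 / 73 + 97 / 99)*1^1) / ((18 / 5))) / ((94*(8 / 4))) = 71045 / 24456168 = 0.00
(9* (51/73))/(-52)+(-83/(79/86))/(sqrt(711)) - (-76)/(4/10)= 720781/3796 - 7138* sqrt(79)/18723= 186.49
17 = 17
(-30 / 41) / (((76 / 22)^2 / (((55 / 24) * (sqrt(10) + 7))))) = -232925 / 236816 - 33275 * sqrt(10) / 236816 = -1.43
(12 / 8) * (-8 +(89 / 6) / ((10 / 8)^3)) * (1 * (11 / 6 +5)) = -1558 / 375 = -4.15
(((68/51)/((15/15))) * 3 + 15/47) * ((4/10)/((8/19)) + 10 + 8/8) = 48517/940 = 51.61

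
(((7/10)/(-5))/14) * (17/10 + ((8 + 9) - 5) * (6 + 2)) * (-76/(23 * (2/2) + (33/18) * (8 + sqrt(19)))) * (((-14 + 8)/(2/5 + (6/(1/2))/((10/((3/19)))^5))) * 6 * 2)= -149584674478492800/402588948262811 + 7280669996740800 * sqrt(19)/402588948262811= -292.73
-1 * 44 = -44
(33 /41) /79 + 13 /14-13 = -546929 /45346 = -12.06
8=8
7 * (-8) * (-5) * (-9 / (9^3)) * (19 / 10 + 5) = -644 / 27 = -23.85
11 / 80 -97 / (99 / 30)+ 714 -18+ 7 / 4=1764823 / 2640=668.49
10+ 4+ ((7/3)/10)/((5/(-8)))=1022/75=13.63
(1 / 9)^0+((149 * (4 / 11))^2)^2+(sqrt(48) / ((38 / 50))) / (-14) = 126178421297 / 14641-50 * sqrt(3) / 133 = 8618155.30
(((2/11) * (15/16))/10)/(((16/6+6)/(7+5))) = 27/1144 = 0.02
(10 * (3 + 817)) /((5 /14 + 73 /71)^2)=8101895200 /1896129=4272.86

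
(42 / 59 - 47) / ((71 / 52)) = -142012 / 4189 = -33.90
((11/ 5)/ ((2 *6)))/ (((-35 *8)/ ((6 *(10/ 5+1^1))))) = -33/ 2800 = -0.01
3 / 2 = 1.50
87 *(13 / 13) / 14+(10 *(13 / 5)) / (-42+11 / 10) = 5.58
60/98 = 30/49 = 0.61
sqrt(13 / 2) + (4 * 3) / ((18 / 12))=sqrt(26) / 2 + 8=10.55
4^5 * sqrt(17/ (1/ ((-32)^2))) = 32768 * sqrt(17) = 135105.93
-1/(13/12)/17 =-0.05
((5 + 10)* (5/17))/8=75/136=0.55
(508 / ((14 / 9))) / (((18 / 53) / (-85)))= -572135 / 7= -81733.57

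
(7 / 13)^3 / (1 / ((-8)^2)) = 21952 / 2197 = 9.99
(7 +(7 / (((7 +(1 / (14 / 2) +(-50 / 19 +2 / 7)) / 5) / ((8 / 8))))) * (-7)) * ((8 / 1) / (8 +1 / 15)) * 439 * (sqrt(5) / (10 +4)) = -32.70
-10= -10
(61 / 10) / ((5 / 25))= 61 / 2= 30.50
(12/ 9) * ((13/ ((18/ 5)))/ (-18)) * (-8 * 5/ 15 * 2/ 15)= 208/ 2187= 0.10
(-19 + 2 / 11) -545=-6202 / 11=-563.82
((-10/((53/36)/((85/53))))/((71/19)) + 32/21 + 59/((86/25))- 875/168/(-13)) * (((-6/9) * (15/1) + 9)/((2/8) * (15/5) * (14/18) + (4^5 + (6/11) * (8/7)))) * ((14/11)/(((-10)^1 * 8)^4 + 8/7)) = -4943779401673/10093506159340239279176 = -0.00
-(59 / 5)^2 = -3481 / 25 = -139.24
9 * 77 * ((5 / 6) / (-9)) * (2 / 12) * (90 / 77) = -25 / 2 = -12.50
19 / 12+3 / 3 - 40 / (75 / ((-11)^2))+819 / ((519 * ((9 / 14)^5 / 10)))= 5569404799 / 68103180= 81.78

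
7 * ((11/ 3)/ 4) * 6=77/ 2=38.50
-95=-95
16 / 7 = 2.29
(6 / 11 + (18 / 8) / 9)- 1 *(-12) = 563 / 44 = 12.80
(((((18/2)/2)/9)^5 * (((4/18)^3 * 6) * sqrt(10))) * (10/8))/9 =5 * sqrt(10)/17496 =0.00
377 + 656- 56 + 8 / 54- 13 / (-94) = 2480353 / 2538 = 977.29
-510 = -510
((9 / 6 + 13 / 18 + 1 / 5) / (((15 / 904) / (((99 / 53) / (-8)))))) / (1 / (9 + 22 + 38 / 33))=-13068337 / 11925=-1095.88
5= 5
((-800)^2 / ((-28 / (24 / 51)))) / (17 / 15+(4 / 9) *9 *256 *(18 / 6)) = -19200000 / 5485543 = -3.50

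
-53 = -53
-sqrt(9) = -3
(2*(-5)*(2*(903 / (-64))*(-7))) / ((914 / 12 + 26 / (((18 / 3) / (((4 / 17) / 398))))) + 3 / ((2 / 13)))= -35639905 / 1726128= -20.65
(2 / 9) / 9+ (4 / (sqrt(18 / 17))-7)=-565 / 81+ 2* sqrt(34) / 3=-3.09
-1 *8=-8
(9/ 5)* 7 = 63/ 5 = 12.60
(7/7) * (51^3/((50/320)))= 4244832/5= 848966.40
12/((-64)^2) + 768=786435/1024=768.00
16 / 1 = 16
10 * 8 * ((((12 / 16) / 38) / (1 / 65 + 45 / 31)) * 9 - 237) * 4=-1064325390 / 14041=-75801.25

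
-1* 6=-6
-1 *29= -29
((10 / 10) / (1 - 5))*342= -171 / 2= -85.50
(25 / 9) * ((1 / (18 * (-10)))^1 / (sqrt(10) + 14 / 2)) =-35 / 12636 + 5 * sqrt(10) / 12636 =-0.00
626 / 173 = 3.62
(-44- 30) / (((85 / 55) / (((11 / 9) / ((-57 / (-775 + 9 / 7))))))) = -48494864 / 61047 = -794.39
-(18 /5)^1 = -3.60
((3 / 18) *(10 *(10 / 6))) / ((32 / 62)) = 775 / 144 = 5.38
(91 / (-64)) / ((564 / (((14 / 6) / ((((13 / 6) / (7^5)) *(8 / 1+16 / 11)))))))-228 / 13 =-41978525 / 1876992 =-22.36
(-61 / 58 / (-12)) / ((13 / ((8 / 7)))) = 61 / 7917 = 0.01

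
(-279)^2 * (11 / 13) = 856251 / 13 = 65865.46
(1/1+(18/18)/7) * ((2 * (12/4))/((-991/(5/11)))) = -240/76307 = -0.00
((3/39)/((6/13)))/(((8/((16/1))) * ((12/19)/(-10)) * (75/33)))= -209/90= -2.32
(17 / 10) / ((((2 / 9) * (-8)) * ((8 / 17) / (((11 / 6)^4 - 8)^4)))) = -96345051679470049 / 401224520171520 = -240.13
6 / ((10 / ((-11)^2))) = 363 / 5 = 72.60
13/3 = 4.33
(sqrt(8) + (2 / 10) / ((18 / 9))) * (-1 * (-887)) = 887 / 10 + 1774 * sqrt(2) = 2597.51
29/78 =0.37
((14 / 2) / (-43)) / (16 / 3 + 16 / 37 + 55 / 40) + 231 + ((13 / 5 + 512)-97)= 648.58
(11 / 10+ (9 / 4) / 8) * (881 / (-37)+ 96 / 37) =-34697 / 1184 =-29.30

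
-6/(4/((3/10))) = -9/20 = -0.45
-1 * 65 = -65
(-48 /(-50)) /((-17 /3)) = -72 /425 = -0.17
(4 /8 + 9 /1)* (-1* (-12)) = 114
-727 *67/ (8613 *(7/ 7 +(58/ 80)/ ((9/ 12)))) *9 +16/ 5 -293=-29707079/ 94105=-315.68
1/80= 0.01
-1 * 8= -8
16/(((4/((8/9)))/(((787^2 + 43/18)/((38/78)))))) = 2318926480/513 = 4520324.52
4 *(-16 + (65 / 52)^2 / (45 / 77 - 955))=-3763073 / 58792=-64.01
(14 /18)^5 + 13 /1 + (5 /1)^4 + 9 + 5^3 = 45602635 /59049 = 772.28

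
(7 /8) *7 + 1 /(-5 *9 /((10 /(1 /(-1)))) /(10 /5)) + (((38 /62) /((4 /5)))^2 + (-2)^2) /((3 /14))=967831 /34596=27.98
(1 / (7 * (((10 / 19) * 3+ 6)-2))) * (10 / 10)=19 / 742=0.03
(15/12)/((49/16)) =0.41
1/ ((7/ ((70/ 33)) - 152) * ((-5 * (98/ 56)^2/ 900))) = 28800/ 72863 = 0.40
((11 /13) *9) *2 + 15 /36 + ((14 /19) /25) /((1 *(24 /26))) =1161841 /74100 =15.68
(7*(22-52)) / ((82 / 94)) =-9870 / 41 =-240.73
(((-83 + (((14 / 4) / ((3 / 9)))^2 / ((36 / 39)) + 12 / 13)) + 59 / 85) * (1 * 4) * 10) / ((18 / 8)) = 448538 / 663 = 676.53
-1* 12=-12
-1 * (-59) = 59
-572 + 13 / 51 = -29159 / 51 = -571.75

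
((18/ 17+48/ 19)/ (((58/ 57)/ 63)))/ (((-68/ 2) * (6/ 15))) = -547155/ 33524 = -16.32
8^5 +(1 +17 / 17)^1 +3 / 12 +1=131085 / 4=32771.25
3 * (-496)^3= -366071808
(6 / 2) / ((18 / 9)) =3 / 2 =1.50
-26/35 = -0.74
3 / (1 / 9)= 27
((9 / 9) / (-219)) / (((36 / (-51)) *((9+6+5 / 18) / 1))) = 17 / 40150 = 0.00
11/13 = 0.85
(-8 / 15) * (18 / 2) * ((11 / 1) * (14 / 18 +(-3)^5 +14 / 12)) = 190916 / 15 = 12727.73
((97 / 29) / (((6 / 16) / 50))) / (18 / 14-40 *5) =-271600 / 121017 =-2.24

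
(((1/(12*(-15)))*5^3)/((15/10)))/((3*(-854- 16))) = 5/28188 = 0.00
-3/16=-0.19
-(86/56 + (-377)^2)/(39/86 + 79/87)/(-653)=14887889355/93129554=159.86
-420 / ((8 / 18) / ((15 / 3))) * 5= -23625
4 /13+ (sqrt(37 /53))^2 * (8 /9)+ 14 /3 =34694 /6201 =5.59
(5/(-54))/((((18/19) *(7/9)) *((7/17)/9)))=-1615/588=-2.75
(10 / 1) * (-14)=-140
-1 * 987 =-987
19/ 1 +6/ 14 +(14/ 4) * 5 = 517/ 14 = 36.93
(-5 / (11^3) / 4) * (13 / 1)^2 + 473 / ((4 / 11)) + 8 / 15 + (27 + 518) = 36857878 / 19965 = 1846.12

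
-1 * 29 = -29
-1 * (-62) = 62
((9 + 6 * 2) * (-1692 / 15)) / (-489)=3948 / 815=4.84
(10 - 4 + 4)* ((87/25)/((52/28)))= 1218/65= 18.74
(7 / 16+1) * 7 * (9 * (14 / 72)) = 1127 / 64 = 17.61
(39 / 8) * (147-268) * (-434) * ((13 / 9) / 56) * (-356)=-56418791 / 24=-2350782.96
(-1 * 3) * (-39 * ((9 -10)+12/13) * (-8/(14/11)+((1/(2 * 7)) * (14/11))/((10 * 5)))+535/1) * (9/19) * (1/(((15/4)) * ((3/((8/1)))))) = -521.58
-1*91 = -91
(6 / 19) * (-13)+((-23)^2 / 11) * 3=29295 / 209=140.17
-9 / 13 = -0.69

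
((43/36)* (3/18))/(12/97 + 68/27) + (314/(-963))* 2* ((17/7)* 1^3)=-562906649/373181760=-1.51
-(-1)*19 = 19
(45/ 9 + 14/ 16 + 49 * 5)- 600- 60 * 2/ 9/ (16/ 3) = -2813/ 8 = -351.62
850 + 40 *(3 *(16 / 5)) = 1234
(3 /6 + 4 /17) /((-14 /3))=-75 /476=-0.16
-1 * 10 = -10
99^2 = 9801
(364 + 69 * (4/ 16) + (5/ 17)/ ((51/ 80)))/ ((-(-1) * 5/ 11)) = 2912305/ 3468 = 839.76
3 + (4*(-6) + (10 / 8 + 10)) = -39 / 4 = -9.75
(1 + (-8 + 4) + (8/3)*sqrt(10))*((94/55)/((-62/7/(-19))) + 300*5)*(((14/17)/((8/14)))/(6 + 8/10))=-376871397/394196 + 251247598*sqrt(10)/295647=1731.33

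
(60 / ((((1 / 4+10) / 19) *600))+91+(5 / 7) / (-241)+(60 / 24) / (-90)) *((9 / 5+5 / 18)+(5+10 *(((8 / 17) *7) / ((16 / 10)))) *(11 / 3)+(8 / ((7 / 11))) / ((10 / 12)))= 10116.98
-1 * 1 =-1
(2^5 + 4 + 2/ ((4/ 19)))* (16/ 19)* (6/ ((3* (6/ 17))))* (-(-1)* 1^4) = 12376/ 57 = 217.12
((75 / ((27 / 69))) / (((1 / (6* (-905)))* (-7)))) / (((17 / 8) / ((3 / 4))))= 6244500 / 119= 52474.79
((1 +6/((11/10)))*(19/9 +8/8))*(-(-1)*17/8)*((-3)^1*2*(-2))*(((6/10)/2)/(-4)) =-8449/220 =-38.40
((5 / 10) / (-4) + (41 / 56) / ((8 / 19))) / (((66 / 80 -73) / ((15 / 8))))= -54225 / 1293376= -0.04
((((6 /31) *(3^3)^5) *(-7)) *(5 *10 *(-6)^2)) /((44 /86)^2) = -133681242045.51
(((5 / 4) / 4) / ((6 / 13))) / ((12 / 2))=65 / 576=0.11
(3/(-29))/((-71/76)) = 228/2059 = 0.11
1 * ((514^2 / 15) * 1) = 264196 / 15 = 17613.07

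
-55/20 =-11/4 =-2.75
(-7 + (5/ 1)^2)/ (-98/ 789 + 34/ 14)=99414/ 12727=7.81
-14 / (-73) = 14 / 73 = 0.19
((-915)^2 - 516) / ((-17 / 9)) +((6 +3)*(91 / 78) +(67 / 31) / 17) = -466872421 / 1054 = -442952.96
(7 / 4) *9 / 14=9 / 8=1.12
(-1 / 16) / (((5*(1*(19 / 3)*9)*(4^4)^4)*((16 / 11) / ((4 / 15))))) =-11 / 1175103052185600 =-0.00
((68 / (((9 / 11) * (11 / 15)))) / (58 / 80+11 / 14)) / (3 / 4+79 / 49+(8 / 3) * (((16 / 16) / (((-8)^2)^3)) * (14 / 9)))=31.76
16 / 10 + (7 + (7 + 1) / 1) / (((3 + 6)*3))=97 / 45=2.16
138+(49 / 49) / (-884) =121991 / 884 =138.00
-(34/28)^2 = -289/196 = -1.47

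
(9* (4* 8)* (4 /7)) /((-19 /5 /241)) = -1388160 /133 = -10437.29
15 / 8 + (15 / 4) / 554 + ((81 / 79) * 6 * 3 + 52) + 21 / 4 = 3395693 / 43766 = 77.59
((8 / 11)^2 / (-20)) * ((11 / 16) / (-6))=1 / 330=0.00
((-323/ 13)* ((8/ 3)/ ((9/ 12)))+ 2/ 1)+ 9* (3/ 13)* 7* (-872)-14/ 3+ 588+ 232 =-1397980/ 117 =-11948.55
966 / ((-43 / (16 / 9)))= -39.94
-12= -12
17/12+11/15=43/20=2.15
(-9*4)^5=-60466176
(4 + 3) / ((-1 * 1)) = -7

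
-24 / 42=-4 / 7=-0.57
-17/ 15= -1.13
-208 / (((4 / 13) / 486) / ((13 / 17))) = -4270968 / 17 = -251233.41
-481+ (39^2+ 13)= 1053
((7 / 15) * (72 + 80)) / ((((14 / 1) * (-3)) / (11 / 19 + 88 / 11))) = -652 / 45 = -14.49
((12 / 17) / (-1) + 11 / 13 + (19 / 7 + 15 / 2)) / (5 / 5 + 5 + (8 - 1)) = 32037 / 40222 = 0.80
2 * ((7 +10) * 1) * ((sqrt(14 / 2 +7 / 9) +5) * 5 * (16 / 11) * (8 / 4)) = 5440 * sqrt(70) / 33 +27200 / 11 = 3851.95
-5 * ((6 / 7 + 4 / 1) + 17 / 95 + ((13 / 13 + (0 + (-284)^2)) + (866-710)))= -404090.18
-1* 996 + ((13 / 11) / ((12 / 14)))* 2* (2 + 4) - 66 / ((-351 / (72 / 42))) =-2940334 / 3003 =-979.13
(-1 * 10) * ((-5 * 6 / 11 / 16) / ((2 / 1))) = 75 / 88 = 0.85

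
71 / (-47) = -71 / 47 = -1.51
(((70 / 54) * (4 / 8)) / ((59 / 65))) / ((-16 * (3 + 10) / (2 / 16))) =-175 / 407808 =-0.00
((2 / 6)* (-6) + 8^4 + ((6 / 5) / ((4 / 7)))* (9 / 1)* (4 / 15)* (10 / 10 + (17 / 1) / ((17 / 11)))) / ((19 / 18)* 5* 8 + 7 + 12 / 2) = 934758 / 12425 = 75.23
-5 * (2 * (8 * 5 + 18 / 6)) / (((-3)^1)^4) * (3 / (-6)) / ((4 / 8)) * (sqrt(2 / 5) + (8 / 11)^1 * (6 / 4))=86 * sqrt(10) / 81 + 1720 / 297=9.15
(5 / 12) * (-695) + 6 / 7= -24253 / 84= -288.73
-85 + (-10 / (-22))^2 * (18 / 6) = -10210 / 121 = -84.38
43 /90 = 0.48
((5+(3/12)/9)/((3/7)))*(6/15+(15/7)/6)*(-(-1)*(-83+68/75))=-59064101/81000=-729.19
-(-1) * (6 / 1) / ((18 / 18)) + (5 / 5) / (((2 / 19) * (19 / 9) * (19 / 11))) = 327 / 38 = 8.61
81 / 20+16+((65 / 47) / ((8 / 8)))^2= 970309 / 44180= 21.96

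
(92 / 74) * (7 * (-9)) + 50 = -1048 / 37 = -28.32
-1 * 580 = -580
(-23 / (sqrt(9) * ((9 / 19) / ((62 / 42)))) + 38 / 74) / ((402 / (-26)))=6376058 / 4216779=1.51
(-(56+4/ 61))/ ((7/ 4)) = -13680/ 427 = -32.04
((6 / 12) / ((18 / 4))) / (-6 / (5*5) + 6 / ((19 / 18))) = 475 / 23274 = 0.02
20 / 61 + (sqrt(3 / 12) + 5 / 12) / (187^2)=763021 / 2327028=0.33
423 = 423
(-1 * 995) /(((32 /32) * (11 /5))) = -4975 /11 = -452.27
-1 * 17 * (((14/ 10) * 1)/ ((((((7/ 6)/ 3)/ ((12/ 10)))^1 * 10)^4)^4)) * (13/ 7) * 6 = -6931762611482325685293330333696/ 3868822307512280531227588653564453125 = -0.00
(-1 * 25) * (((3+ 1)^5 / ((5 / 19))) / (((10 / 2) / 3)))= -58368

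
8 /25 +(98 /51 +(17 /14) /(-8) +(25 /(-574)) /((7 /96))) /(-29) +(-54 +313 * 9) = 2763.28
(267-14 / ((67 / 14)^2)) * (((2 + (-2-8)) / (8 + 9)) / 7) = -9566552 / 534191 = -17.91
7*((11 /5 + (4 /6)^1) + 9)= 1246 /15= 83.07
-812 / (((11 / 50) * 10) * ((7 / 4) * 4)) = -580 / 11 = -52.73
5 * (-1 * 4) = -20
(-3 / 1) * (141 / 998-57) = 170235 / 998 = 170.58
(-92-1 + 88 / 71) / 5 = -18.35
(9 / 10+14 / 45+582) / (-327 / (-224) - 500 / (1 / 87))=-5878768 / 438465285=-0.01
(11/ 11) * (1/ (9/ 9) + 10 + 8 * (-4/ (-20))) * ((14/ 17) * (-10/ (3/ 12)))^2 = 3951360/ 289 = 13672.53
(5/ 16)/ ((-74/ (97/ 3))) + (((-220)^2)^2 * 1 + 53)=8320773307771/ 3552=2342560052.86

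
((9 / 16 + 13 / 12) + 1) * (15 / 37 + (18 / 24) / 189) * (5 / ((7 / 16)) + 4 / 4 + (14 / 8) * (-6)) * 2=484759 / 116032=4.18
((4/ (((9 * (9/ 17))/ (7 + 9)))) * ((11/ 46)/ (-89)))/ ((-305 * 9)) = 0.00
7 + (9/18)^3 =7.12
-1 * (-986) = 986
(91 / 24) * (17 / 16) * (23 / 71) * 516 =1529983 / 2272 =673.41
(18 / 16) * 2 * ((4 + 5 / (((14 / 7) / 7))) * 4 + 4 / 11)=4275 / 22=194.32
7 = 7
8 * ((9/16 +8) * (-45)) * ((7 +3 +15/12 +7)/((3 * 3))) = -50005/8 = -6250.62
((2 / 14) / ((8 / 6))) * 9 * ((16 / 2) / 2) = 27 / 7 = 3.86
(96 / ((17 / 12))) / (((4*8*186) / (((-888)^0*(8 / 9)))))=16 / 1581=0.01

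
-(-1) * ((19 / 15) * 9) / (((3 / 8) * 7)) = 152 / 35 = 4.34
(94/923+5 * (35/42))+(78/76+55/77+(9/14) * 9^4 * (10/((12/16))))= 20713059277/368277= 56243.15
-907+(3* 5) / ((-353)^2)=-113020348 / 124609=-907.00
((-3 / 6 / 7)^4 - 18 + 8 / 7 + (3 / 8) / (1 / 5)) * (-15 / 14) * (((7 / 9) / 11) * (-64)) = -174410 / 2401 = -72.64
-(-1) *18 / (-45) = -2 / 5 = -0.40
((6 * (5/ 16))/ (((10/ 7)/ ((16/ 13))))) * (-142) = -2982/ 13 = -229.38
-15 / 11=-1.36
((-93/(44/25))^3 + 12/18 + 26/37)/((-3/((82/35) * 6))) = 57196792680187/82734960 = 691325.56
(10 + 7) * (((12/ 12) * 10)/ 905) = 34/ 181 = 0.19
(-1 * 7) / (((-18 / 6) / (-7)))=-16.33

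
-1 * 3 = -3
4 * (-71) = -284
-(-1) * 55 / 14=55 / 14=3.93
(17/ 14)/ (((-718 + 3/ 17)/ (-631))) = 182359/ 170842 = 1.07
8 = 8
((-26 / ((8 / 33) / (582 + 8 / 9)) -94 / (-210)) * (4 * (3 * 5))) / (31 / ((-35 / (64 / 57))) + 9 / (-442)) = 3307473610740 / 894883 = 3695984.40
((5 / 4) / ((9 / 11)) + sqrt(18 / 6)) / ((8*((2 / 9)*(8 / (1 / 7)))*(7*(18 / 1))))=55 / 451584 + sqrt(3) / 12544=0.00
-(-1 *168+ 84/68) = 2835/17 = 166.76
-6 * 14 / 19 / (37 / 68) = -5712 / 703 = -8.13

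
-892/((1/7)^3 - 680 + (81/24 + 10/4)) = 1.32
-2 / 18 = -1 / 9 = -0.11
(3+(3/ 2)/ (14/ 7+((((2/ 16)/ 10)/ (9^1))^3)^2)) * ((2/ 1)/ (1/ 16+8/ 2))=33435376680960000096/ 18110829035520000065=1.85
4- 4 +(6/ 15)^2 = 0.16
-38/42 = -19/21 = -0.90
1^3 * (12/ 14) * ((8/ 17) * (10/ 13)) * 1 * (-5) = -2400/ 1547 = -1.55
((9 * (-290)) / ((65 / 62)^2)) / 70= -1003284 / 29575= -33.92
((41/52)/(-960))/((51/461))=-0.01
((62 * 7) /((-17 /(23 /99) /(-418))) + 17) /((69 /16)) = 6110672 /10557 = 578.83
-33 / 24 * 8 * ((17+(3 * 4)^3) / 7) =-19195 / 7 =-2742.14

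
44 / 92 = 11 / 23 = 0.48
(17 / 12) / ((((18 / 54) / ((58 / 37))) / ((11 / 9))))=5423 / 666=8.14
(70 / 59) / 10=7 / 59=0.12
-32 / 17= -1.88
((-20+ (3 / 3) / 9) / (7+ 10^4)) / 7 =-179 / 630441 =-0.00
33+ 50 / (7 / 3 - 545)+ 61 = 76441 / 814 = 93.91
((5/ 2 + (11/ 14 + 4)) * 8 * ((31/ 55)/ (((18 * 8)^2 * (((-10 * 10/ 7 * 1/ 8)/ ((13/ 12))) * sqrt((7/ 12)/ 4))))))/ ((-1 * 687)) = 6851 * sqrt(21)/ 8569638000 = 0.00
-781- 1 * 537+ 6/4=-2633/2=-1316.50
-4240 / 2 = -2120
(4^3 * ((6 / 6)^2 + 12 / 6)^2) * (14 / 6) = 1344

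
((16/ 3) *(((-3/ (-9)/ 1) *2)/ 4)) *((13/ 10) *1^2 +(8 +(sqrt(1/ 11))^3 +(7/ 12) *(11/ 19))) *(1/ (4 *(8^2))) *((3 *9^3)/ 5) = 243 *sqrt(11)/ 19360 +889947/ 60800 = 14.68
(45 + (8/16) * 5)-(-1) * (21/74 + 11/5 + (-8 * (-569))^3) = 17449319261727/185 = 94320644657.98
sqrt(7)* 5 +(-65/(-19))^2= 24.93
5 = 5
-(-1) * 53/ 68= 53/ 68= 0.78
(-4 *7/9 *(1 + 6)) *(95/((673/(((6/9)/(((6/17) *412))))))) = -79135/5614839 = -0.01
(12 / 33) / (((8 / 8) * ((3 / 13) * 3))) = 52 / 99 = 0.53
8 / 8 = 1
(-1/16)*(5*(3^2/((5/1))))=-0.56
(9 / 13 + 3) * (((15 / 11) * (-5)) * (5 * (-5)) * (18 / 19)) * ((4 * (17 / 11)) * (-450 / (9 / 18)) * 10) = -991440000000 / 29887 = -33172951.45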